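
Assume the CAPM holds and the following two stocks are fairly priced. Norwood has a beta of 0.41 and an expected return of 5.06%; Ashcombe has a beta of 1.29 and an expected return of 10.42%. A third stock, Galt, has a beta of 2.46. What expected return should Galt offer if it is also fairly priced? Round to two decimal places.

17.55%

MRP (SML slope) = (10.42% − 5.06%) / (1.29 − 0.41) = 5.36% / 0.88 = 6.0909%
R_f (intercept) = 5.06% − 0.41 × 6.0909% = 2.5627%
E(R_Galt) = R_f + β × MRP = 2.5627% + 2.46 × 6.0909% = 17.55%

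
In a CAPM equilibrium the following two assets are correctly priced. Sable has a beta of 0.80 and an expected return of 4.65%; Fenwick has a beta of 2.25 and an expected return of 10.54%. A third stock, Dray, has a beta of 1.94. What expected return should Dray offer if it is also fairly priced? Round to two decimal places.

MRP (SML slope) = (10.54% − 4.65%) / (2.25 − 0.80) = 5.89% / 1.45 = 4.0621%
R_f (intercept) = 4.65% − 0.80 × 4.0621% = 1.4003%
E(R_Dray) = R_f + β × MRP = 1.4003% + 1.94 × 4.0621% = 9.28%

9.28%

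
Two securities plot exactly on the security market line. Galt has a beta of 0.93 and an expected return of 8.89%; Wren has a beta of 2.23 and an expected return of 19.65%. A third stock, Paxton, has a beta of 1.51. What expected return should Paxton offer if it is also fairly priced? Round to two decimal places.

13.69%

MRP (SML slope) = (19.65% − 8.89%) / (2.23 − 0.93) = 10.76% / 1.30 = 8.2769%
R_f (intercept) = 8.89% − 0.93 × 8.2769% = 1.1925%
E(R_Paxton) = R_f + β × MRP = 1.1925% + 1.51 × 8.2769% = 13.69%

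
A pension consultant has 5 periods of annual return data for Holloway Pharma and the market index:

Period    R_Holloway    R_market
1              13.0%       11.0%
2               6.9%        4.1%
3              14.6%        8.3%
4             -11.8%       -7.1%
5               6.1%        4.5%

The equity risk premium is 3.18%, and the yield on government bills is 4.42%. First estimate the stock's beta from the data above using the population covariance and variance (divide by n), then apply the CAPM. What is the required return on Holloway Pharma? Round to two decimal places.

9.15%

Mean R_i = (13.0 + 6.9 + 14.6 − 11.8 + 6.1) / 5 = 5.7600%
Mean R_m = (11.0 + 4.1 + 8.3 − 7.1 + 4.5) / 5 = 4.1600%
Σ(R_i − R̄_i)(R_m − R̄_m) = 283.8920  ⇒  Cov = 283.8920 / 5 = 56.7784
Σ(R_m − R̄_m)² = 190.8320  ⇒  Var(R_m) = 190.8320 / 5 = 38.1664
β = Cov / Var(R_m) = 56.7784 / 38.1664 = 1.4877
E(R) = R_f + β × MRP = 4.42% + 1.4877 × 3.18% = 9.15%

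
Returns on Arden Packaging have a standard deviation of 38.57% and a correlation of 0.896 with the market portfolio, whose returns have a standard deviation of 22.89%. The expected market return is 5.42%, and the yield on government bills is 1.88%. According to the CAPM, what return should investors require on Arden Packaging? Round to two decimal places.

7.22%

β = ρ × σ_i / σ_m = 0.896 × 38.57% / 22.89% = 1.5098
MRP = 5.42% − 1.88% = 3.54%
E(R) = 1.88% + 1.5098 × 3.54% = 7.22%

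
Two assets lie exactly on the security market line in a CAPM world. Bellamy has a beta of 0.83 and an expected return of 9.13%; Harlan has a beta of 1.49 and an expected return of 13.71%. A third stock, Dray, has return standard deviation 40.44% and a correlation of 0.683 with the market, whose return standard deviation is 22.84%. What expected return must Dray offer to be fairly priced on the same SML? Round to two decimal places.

MRP = (13.71% − 9.13%) / (1.49 − 0.83) = 6.9394%
R_f = 9.13% − 0.83 × 6.9394% = 3.3703%
β_Dray = ρ·σ_i/σ_m = 0.683 × 40.44 / 22.84 = 1.2093
E(R_Dray) = R_f + β × MRP = 3.3703% + 1.2093 × 6.9394% = 11.76%

11.76%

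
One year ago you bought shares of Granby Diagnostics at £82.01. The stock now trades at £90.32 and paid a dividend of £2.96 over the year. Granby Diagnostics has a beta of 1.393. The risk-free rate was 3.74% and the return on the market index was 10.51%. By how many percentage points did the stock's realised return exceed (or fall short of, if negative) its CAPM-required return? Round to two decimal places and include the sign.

+0.57%

Realised HPR = (P1 + D1 − P0) / P0 = (90.32 + 2.96 − 82.01) / 82.01 = 11.27 / 82.01 = 13.7422%
MRP = 10.51% − 3.74% = 6.77%
CAPM required = R_f + β·MRP = 3.74% + 1.393 × 6.77% = 13.17061%
α = realised − required = 13.7422% − 13.17061% = +0.57%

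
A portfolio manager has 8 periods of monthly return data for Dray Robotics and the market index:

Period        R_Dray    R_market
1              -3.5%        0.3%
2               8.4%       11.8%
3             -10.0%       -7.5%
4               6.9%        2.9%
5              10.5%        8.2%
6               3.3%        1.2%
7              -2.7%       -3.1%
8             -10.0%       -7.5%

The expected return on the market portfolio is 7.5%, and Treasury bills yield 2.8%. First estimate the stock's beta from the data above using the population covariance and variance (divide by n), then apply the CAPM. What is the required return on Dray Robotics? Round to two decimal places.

7.93%

Mean R_i = (-3.5 + 8.4 − 10.0 + 6.9 + 10.5 + 3.3 − 2.7 − 10.0) / 8 = 0.3625%
Mean R_m = (0.3 + 11.8 − 7.5 + 2.9 + 8.2 + 1.2 − 3.1 − 7.5) / 8 = 0.7875%
Σ(R_i − R̄_i)(R_m − R̄_m) = 364.2263  ⇒  Cov = 364.2263 / 8 = 45.5283
Σ(R_m − R̄_m)² = 333.5688  ⇒  Var(R_m) = 333.5688 / 8 = 41.6961
β = Cov / Var(R_m) = 45.5283 / 41.6961 = 1.0919
MRP = 7.5% − 2.8% = 4.70%
E(R) = R_f + β × MRP = 2.8% + 1.0919 × 4.7% = 7.93%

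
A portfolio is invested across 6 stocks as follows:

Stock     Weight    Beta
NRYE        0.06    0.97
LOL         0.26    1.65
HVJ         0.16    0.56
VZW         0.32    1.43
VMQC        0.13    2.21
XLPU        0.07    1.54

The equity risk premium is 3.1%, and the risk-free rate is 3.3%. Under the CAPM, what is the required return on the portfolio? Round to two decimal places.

β_P = Σ w_i β_i = 0.06×0.97 + 0.26×1.65 + 0.16×0.56 + 0.32×1.43 + 0.13×2.21 + 0.07×1.54 = 1.4295
E(R_P) = R_f + β_P × MRP = 3.3% + 1.4295 × 3.1% = 7.73%

7.73%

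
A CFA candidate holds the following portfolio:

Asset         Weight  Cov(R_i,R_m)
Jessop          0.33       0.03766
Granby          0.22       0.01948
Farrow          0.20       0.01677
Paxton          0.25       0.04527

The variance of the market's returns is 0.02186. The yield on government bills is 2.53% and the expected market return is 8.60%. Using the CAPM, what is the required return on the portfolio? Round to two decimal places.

β_Jessop = 0.03766 / 0.02186 = 1.7228
β_Granby = 0.01948 / 0.02186 = 0.8911
β_Farrow = 0.01677 / 0.02186 = 0.7672
β_Paxton = 0.04527 / 0.02186 = 2.0709
β_P = Σ w_i β_i = 0.33×1.7228 + 0.22×0.8911 + 0.20×0.7672 + 0.25×2.0709 = 1.4357
MRP = 8.60% − 2.53% = 6.07%
E(R_P) = R_f + β_P × MRP = 2.53% + 1.4357 × 6.07% = 11.24%

11.24%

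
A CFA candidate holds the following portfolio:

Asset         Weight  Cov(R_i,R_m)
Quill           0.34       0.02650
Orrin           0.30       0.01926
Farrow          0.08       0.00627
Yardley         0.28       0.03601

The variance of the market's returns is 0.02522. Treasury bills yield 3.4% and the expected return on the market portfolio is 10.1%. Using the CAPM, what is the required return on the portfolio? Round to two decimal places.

10.14%

β_Quill = 0.02650 / 0.02522 = 1.0508
β_Orrin = 0.01926 / 0.02522 = 0.7637
β_Farrow = 0.00627 / 0.02522 = 0.2486
β_Yardley = 0.03601 / 0.02522 = 1.4278
β_P = Σ w_i β_i = 0.34×1.0508 + 0.30×0.7637 + 0.08×0.2486 + 0.28×1.4278 = 1.0061
MRP = 10.1% − 3.4% = 6.70%
E(R_P) = R_f + β_P × MRP = 3.4% + 1.0061 × 6.7% = 10.14%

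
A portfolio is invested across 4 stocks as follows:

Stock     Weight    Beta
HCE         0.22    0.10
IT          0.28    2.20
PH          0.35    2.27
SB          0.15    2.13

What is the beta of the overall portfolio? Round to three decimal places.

1.752

β_P = Σ w_i β_i = 0.22×0.10 + 0.28×2.20 + 0.35×2.27 + 0.15×2.13 = 1.7520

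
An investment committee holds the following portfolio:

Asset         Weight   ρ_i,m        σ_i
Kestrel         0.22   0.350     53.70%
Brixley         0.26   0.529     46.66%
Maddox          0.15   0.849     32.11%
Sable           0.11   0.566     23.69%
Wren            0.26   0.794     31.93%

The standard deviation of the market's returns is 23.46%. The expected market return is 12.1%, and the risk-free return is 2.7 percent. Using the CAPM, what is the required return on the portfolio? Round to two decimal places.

11.80%

β_Kestrel = 0.350 × 53.70% / 23.46% = 0.8012
β_Brixley = 0.529 × 46.66% / 23.46% = 1.0521
β_Maddox = 0.849 × 32.11% / 23.46% = 1.1620
β_Sable = 0.566 × 23.69% / 23.46% = 0.5715
β_Wren = 0.794 × 31.93% / 23.46% = 1.0807
β_P = Σ w_i β_i = 0.22×0.8012 + 0.26×1.0521 + 0.15×1.1620 + 0.11×0.5715 + 0.26×1.0807 = 0.9680
MRP = 12.1% − 2.7% = 9.40%
E(R_P) = R_f + β_P × MRP = 2.7% + 0.9680 × 9.4% = 11.80%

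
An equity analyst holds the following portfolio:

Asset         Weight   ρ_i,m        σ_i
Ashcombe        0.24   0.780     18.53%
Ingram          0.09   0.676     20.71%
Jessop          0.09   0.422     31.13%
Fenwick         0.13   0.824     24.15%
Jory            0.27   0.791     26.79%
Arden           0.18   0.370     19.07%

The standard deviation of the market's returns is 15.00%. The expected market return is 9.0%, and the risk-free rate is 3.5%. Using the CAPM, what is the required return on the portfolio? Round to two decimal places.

9.18%

β_Ashcombe = 0.780 × 18.53% / 15.00% = 0.9636
β_Ingram = 0.676 × 20.71% / 15.00% = 0.9333
β_Jessop = 0.422 × 31.13% / 15.00% = 0.8758
β_Fenwick = 0.824 × 24.15% / 15.00% = 1.3266
β_Jory = 0.791 × 26.79% / 15.00% = 1.4127
β_Arden = 0.370 × 19.07% / 15.00% = 0.4704
β_P = Σ w_i β_i = 0.24×0.9636 + 0.09×0.9333 + 0.09×0.8758 + 0.13×1.3266 + 0.27×1.4127 + 0.18×0.4704 = 1.0326
MRP = 9.0% − 3.5% = 5.50%
E(R_P) = R_f + β_P × MRP = 3.5% + 1.0326 × 5.5% = 9.18%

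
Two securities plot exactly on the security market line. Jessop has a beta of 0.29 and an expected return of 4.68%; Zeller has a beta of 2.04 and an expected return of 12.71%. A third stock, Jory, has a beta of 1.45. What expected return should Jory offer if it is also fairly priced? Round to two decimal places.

MRP (SML slope) = (12.71% − 4.68%) / (2.04 − 0.29) = 8.03% / 1.75 = 4.5886%
R_f (intercept) = 4.68% − 0.29 × 4.5886% = 3.3493%
E(R_Jory) = R_f + β × MRP = 3.3493% + 1.45 × 4.5886% = 10.00%

10.00%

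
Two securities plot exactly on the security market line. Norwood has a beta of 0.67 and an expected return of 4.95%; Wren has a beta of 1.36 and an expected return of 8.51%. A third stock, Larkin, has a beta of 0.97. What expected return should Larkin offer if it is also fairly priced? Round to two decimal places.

MRP (SML slope) = (8.51% − 4.95%) / (1.36 − 0.67) = 3.56% / 0.69 = 5.1594%
R_f (intercept) = 4.95% − 0.67 × 5.1594% = 1.4932%
E(R_Larkin) = R_f + β × MRP = 1.4932% + 0.97 × 5.1594% = 6.50%

6.50%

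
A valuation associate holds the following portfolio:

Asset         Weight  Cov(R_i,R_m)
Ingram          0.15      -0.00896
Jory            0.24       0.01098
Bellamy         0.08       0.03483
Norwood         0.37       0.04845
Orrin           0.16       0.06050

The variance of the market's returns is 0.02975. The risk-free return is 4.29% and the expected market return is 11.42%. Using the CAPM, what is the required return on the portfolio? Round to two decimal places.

β_Ingram = -0.00896 / 0.02975 = -0.3012
β_Jory = 0.01098 / 0.02975 = 0.3691
β_Bellamy = 0.03483 / 0.02975 = 1.1708
β_Norwood = 0.04845 / 0.02975 = 1.6286
β_Orrin = 0.06050 / 0.02975 = 2.0336
β_P = Σ w_i β_i = 0.15×-0.3012 + 0.24×0.3691 + 0.08×1.1708 + 0.37×1.6286 + 0.16×2.0336 = 1.0650
MRP = 11.42% − 4.29% = 7.13%
E(R_P) = R_f + β_P × MRP = 4.29% + 1.0650 × 7.13% = 11.88%

11.88%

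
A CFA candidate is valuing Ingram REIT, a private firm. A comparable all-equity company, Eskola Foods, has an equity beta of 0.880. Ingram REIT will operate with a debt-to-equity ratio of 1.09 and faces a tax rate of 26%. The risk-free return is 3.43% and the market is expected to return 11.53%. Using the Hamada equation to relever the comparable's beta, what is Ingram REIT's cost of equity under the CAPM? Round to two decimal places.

16.31%

β_L = β_U × [1 + (1 − t)(D/E)] = 0.880 × [1 + (1 − 0.26) × 1.09]
    = 0.880 × [1 + 0.74 × 1.09] = 0.880 × 1.8066 = 1.5898
MRP = 11.53% − 3.43% = 8.10%
E(R) = R_f + β_L × MRP = 3.43% + 1.5898 × 8.10% = 16.31%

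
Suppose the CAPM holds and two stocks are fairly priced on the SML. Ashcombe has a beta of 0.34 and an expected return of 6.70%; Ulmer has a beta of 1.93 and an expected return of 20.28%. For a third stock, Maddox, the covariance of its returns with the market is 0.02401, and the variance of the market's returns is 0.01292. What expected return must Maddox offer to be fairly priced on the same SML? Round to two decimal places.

19.67%

MRP = (20.28% − 6.70%) / (1.93 − 0.34) = 8.5409%
R_f = 6.70% − 0.34 × 8.5409% = 3.7961%
β_Maddox = Cov / Var(R_m) = 0.02401 / 0.01292 = 1.8584
E(R_Maddox) = R_f + β × MRP = 3.7961% + 1.8584 × 8.5409% = 19.67%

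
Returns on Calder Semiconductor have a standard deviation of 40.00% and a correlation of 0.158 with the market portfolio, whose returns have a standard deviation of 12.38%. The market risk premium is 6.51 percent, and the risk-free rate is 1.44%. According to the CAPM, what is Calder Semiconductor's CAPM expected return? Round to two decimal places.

4.76%

β = ρ × σ_i / σ_m = 0.158 × 40.00% / 12.38% = 0.5105
E(R) = 1.44% + 0.5105 × 6.51% = 4.76%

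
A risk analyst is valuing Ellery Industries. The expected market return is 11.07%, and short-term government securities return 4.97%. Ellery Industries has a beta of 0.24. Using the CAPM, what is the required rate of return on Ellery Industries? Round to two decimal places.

Market risk premium = E(R_m) − R_f = 11.07% − 4.97% = 6.10%
E(R) = R_f + β × MRP = 4.97% + 0.24 × 6.10% = 6.43%

6.43%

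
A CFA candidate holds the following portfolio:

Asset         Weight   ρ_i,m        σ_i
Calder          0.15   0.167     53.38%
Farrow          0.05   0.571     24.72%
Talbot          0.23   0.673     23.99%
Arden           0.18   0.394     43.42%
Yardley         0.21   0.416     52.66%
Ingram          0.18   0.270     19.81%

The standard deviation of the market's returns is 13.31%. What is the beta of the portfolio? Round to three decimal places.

1.082

β_Calder = 0.167 × 53.38% / 13.31% = 0.6698
β_Farrow = 0.571 × 24.72% / 13.31% = 1.0605
β_Talbot = 0.673 × 23.99% / 13.31% = 1.2130
β_Arden = 0.394 × 43.42% / 13.31% = 1.2853
β_Yardley = 0.416 × 52.66% / 13.31% = 1.6459
β_Ingram = 0.270 × 19.81% / 13.31% = 0.4019
β_P = Σ w_i β_i = 0.15×0.6698 + 0.05×1.0605 + 0.23×1.2130 + 0.18×1.2853 + 0.21×1.6459 + 0.18×0.4019 = 1.0818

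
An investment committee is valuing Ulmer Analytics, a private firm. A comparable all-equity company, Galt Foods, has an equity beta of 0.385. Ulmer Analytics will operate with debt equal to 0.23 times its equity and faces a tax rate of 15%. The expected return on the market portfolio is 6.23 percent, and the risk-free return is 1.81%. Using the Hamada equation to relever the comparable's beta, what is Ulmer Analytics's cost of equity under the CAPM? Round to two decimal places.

3.84%

β_L = β_U × [1 + (1 − t)(D/E)] = 0.385 × [1 + (1 − 0.15) × 0.23]
    = 0.385 × [1 + 0.85 × 0.23] = 0.385 × 1.1955 = 0.4603
MRP = 6.23% − 1.81% = 4.42%
E(R) = R_f + β_L × MRP = 1.81% + 0.4603 × 4.42% = 3.84%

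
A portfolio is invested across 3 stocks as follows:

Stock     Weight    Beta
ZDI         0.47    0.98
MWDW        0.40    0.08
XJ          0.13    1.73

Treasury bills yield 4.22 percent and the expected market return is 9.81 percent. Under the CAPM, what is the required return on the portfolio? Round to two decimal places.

β_P = Σ w_i β_i = 0.47×0.98 + 0.40×0.08 + 0.13×1.73 = 0.7175
MRP = 9.81% − 4.22% = 5.59%
E(R_P) = R_f + β_P × MRP = 4.22% + 0.7175 × 5.59% = 8.23%

8.23%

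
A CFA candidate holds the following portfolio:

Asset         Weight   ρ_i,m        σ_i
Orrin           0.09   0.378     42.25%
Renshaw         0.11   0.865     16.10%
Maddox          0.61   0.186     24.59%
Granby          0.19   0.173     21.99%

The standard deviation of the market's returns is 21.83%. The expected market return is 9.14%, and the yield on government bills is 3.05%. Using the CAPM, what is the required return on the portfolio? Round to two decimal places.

4.86%

β_Orrin = 0.378 × 42.25% / 21.83% = 0.7316
β_Renshaw = 0.865 × 16.10% / 21.83% = 0.6380
β_Maddox = 0.186 × 24.59% / 21.83% = 0.2095
β_Granby = 0.173 × 21.99% / 21.83% = 0.1743
β_P = Σ w_i β_i = 0.09×0.7316 + 0.11×0.6380 + 0.61×0.2095 + 0.19×0.1743 = 0.2969
MRP = 9.14% − 3.05% = 6.09%
E(R_P) = R_f + β_P × MRP = 3.05% + 0.2969 × 6.09% = 4.86%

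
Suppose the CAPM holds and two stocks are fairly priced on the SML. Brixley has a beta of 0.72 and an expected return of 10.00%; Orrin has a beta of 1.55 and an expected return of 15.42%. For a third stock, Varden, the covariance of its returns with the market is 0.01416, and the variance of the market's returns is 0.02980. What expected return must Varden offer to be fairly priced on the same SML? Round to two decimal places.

MRP = (15.42% − 10.00%) / (1.55 − 0.72) = 6.5301%
R_f = 10.00% − 0.72 × 6.5301% = 5.2983%
β_Varden = Cov / Var(R_m) = 0.01416 / 0.02980 = 0.4752
E(R_Varden) = R_f + β × MRP = 5.2983% + 0.4752 × 6.5301% = 8.40%

8.40%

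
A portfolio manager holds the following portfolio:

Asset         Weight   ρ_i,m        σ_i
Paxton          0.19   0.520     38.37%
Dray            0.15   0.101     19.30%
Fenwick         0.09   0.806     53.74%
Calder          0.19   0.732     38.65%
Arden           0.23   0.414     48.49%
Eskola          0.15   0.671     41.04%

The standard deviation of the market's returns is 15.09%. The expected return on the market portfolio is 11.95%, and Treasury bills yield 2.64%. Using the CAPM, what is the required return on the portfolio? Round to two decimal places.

β_Paxton = 0.520 × 38.37% / 15.09% = 1.3222
β_Dray = 0.101 × 19.30% / 15.09% = 0.1292
β_Fenwick = 0.806 × 53.74% / 15.09% = 2.8704
β_Calder = 0.732 × 38.65% / 15.09% = 1.8749
β_Arden = 0.414 × 48.49% / 15.09% = 1.3303
β_Eskola = 0.671 × 41.04% / 15.09% = 1.8249
β_P = Σ w_i β_i = 0.19×1.3222 + 0.15×0.1292 + 0.09×2.8704 + 0.19×1.8749 + 0.23×1.3303 + 0.15×1.8249 = 1.4649
MRP = 11.95% − 2.64% = 9.31%
E(R_P) = R_f + β_P × MRP = 2.64% + 1.4649 × 9.31% = 16.28%

16.28%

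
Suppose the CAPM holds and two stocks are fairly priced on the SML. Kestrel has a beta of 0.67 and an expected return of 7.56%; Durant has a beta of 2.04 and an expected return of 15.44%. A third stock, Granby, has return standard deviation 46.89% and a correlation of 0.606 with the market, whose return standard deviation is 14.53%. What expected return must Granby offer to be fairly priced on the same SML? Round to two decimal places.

MRP = (15.44% − 7.56%) / (2.04 − 0.67) = 5.7518%
R_f = 7.56% − 0.67 × 5.7518% = 3.7063%
β_Granby = ρ·σ_i/σ_m = 0.606 × 46.89 / 14.53 = 1.9556
E(R_Granby) = R_f + β × MRP = 3.7063% + 1.9556 × 5.7518% = 14.95%

14.95%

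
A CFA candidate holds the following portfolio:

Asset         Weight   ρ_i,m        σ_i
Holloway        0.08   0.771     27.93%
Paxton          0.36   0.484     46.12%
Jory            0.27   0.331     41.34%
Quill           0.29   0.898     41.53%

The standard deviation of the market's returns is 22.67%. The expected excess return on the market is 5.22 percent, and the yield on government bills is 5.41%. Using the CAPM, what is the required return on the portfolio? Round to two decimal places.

11.00%

β_Holloway = 0.771 × 27.93% / 22.67% = 0.9499
β_Paxton = 0.484 × 46.12% / 22.67% = 0.9847
β_Jory = 0.331 × 41.34% / 22.67% = 0.6036
β_Quill = 0.898 × 41.53% / 22.67% = 1.6451
β_P = Σ w_i β_i = 0.08×0.9499 + 0.36×0.9847 + 0.27×0.6036 + 0.29×1.6451 = 1.0705
E(R_P) = R_f + β_P × MRP = 5.41% + 1.0705 × 5.22% = 11.00%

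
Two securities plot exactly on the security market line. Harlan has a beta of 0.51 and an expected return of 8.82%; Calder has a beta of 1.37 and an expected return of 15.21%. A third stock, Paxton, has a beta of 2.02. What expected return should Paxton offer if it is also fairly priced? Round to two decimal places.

MRP (SML slope) = (15.21% − 8.82%) / (1.37 − 0.51) = 6.39% / 0.86 = 7.4302%
R_f (intercept) = 8.82% − 0.51 × 7.4302% = 5.0306%
E(R_Paxton) = R_f + β × MRP = 5.0306% + 2.02 × 7.4302% = 20.04%

20.04%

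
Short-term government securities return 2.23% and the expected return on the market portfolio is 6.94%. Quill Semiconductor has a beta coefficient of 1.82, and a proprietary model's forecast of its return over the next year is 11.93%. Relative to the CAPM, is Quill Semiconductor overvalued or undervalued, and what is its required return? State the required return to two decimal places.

MRP = 6.94% − 2.23% = 4.71%
Required return = R_f + β·MRP = 2.23% + 1.82 × 4.71% = 10.80%
Forecast 11.93% > required 10.80% → the stock plots above the SML → undervalued.

Undervalued; required return 10.80%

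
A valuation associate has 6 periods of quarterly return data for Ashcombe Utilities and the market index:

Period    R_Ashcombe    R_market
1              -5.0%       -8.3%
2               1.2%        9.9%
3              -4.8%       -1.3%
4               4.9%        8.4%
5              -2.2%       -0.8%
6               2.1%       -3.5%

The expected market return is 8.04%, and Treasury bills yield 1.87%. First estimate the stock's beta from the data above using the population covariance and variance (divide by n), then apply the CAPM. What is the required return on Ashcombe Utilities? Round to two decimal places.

4.30%

Mean R_i = (-5.0 + 1.2 − 4.8 + 4.9 − 2.2 + 2.1) / 6 = -0.6333%
Mean R_m = (-8.3 + 9.9 − 1.3 + 8.4 − 0.8 − 3.5) / 6 = 0.7333%
Σ(R_i − R̄_i)(R_m − R̄_m) = 97.9767  ⇒  Cov = 97.9767 / 6 = 16.3295
Σ(R_m − R̄_m)² = 248.8133  ⇒  Var(R_m) = 248.8133 / 6 = 41.4689
β = Cov / Var(R_m) = 16.3295 / 41.4689 = 0.3938
MRP = 8.04% − 1.87% = 6.17%
E(R) = R_f + β × MRP = 1.87% + 0.3938 × 6.17% = 4.30%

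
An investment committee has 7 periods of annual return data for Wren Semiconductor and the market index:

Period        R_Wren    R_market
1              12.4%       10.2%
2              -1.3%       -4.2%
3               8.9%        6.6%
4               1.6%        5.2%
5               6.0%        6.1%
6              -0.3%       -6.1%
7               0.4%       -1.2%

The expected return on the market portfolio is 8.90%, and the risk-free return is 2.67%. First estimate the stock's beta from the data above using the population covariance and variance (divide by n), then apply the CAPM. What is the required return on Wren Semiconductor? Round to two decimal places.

Mean R_i = (12.4 − 1.3 + 8.9 + 1.6 + 6.0 − 0.3 + 0.4) / 7 = 3.9571%
Mean R_m = (10.2 − 4.2 + 6.6 + 5.2 + 6.1 − 6.1 − 1.2) / 7 = 2.3714%
Σ(R_i − R̄_i)(R_m − R̄_m) = 171.2614  ⇒  Cov = 171.2614 / 7 = 24.4659
Σ(R_m − R̄_m)² = 228.7743  ⇒  Var(R_m) = 228.7743 / 7 = 32.6820
β = Cov / Var(R_m) = 24.4659 / 32.6820 = 0.7486
MRP = 8.90% − 2.67% = 6.23%
E(R) = R_f + β × MRP = 2.67% + 0.7486 × 6.23% = 7.33%

7.33%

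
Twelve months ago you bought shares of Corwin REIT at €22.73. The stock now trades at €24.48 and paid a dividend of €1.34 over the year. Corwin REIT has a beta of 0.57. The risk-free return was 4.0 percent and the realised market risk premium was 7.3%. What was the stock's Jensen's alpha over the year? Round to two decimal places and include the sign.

Realised HPR = (P1 + D1 − P0) / P0 = (24.48 + 1.34 − 22.73) / 22.73 = 3.09 / 22.73 = 13.5944%
CAPM required = R_f + β·MRP = 4.0% + 0.57 × 7.3% = 8.1610%
α = realised − required = 13.5944% − 8.1610% = +5.43%

+5.43%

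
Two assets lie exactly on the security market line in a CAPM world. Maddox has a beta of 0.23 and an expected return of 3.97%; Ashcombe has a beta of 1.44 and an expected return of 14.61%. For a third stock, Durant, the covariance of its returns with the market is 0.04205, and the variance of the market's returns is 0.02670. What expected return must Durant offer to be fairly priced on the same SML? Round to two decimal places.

MRP = (14.61% − 3.97%) / (1.44 − 0.23) = 8.7934%
R_f = 3.97% − 0.23 × 8.7934% = 1.9475%
β_Durant = Cov / Var(R_m) = 0.04205 / 0.02670 = 1.5749
E(R_Durant) = R_f + β × MRP = 1.9475% + 1.5749 × 8.7934% = 15.80%

15.80%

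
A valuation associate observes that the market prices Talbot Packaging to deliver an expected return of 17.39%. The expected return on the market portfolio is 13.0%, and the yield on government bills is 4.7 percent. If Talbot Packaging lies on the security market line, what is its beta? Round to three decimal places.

MRP = 13.0% − 4.7% = 8.30%
β = (E(R) − R_f) / MRP = (17.39% − 4.7%) / 8.3% = 12.69% / 8.3% = 1.529

1.529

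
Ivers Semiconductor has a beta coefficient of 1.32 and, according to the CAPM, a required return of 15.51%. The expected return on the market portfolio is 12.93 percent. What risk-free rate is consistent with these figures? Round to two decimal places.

4.87%

E(R) = R_f + β(E(R_m) − R_f) = R_f(1 − β) + β·E(R_m)
15.51% = R_f × (1 − 1.32) + 1.32 × 12.93%
15.51% = R_f × -0.32 + 17.0676%
R_f = (15.51% − 17.0676%) / -0.32 = 4.87%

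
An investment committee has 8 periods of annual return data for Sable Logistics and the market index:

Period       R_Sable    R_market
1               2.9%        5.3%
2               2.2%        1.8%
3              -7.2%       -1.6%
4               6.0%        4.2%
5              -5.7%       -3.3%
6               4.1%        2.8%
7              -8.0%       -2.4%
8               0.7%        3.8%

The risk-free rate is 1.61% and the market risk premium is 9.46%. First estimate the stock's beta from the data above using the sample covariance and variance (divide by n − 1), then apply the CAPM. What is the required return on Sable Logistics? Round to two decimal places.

15.83%

Mean R_i = (2.9 + 2.2 − 7.2 + 6.0 − 5.7 + 4.1 − 8.0 + 0.7) / 8 = -0.6250%
Mean R_m = (5.3 + 1.8 − 1.6 + 4.2 − 3.3 + 2.8 − 2.4 + 3.8) / 8 = 1.3250%
Σ(R_i − R̄_i)(R_m − R̄_m) = 114.8250  ⇒  Cov = 114.8250 / 7 = 16.4036
Σ(R_m − R̄_m)² = 76.4150  ⇒  Var(R_m) = 76.4150 / 7 = 10.9164
β = Cov / Var(R_m) = 16.4036 / 10.9164 = 1.5027
E(R) = R_f + β × MRP = 1.61% + 1.5027 × 9.46% = 15.83%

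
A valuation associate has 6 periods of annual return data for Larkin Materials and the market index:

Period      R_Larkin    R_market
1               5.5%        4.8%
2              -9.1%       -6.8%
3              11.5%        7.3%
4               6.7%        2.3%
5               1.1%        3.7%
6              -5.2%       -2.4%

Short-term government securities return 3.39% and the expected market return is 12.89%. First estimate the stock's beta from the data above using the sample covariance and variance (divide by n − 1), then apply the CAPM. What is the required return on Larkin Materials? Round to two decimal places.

Mean R_i = (5.5 − 9.1 + 11.5 + 6.7 + 1.1 − 5.2) / 6 = 1.7500%
Mean R_m = (4.8 − 6.8 + 7.3 + 2.3 + 3.7 − 2.4) / 6 = 1.4833%
Σ(R_i − R̄_i)(R_m − R̄_m) = 188.6150  ⇒  Cov = 188.6150 / 5 = 37.7230
Σ(R_m − R̄_m)² = 134.1083  ⇒  Var(R_m) = 134.1083 / 5 = 26.8217
β = Cov / Var(R_m) = 37.7230 / 26.8217 = 1.4064
MRP = 12.89% − 3.39% = 9.50%
E(R) = R_f + β × MRP = 3.39% + 1.4064 × 9.50% = 16.75%

16.75%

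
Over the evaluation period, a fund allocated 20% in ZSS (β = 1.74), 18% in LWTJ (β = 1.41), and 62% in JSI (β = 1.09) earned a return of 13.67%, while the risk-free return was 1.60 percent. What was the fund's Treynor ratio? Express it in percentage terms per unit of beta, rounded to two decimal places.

9.45%

β_P = 0.20×1.74 + 0.18×1.41 + 0.62×1.09 = 1.2776
Treynor = (R_P − R_f) / β_P = (13.67% − 1.60%) / 1.2776 = 12.07% / 1.2776 = 9.45%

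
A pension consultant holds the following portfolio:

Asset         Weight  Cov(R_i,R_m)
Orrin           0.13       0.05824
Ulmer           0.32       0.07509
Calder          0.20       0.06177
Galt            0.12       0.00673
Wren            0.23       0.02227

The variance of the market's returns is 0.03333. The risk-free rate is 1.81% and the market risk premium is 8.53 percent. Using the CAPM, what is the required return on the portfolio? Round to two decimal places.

β_Orrin = 0.05824 / 0.03333 = 1.7474
β_Ulmer = 0.07509 / 0.03333 = 2.2529
β_Calder = 0.06177 / 0.03333 = 1.8533
β_Galt = 0.00673 / 0.03333 = 0.2019
β_Wren = 0.02227 / 0.03333 = 0.6682
β_P = Σ w_i β_i = 0.13×1.7474 + 0.32×2.2529 + 0.20×1.8533 + 0.12×0.2019 + 0.23×0.6682 = 1.4967
E(R_P) = R_f + β_P × MRP = 1.81% + 1.4967 × 8.53% = 14.58%

14.58%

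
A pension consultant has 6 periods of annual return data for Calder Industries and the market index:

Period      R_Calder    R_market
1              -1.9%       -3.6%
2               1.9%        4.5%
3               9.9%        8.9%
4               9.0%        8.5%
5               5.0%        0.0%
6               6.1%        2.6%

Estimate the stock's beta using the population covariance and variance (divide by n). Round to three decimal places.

0.770

Mean R_i = (-1.9 + 1.9 + 9.9 + 9.0 + 5.0 + 6.1) / 6 = 5.0000%
Mean R_m = (-3.6 + 4.5 + 8.9 + 8.5 + 0.0 + 2.6) / 6 = 3.4833%
Σ(R_i − R̄_i)(R_m − R̄_m) = 91.3600  ⇒  Cov = 91.3600 / 6 = 15.2267
Σ(R_m − R̄_m)² = 118.6283  ⇒  Var(R_m) = 118.6283 / 6 = 19.7714
β = Cov / Var(R_m) = 15.2267 / 19.7714 = 0.7701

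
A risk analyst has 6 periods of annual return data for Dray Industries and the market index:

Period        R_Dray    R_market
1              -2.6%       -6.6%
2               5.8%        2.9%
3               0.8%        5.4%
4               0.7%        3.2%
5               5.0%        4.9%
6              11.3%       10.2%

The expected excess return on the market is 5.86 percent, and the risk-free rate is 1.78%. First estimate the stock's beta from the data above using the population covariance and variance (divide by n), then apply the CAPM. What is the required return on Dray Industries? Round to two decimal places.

6.01%

Mean R_i = (-2.6 + 5.8 + 0.8 + 0.7 + 5.0 + 11.3) / 6 = 3.5000%
Mean R_m = (-6.6 + 2.9 + 5.4 + 3.2 + 4.9 + 10.2) / 6 = 3.3333%
Σ(R_i − R̄_i)(R_m − R̄_m) = 110.3000  ⇒  Cov = 110.3000 / 6 = 18.3833
Σ(R_m − R̄_m)² = 152.7533  ⇒  Var(R_m) = 152.7533 / 6 = 25.4589
β = Cov / Var(R_m) = 18.3833 / 25.4589 = 0.7221
E(R) = R_f + β × MRP = 1.78% + 0.7221 × 5.86% = 6.01%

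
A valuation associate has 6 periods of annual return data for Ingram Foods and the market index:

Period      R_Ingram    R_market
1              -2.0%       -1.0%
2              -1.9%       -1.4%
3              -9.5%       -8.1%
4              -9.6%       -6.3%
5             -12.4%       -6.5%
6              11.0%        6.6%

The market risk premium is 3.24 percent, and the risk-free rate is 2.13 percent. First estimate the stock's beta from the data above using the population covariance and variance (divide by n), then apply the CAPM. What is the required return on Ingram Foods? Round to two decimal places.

Mean R_i = (-2.0 − 1.9 − 9.5 − 9.6 − 12.4 + 11.0) / 6 = -4.0667%
Mean R_m = (-1.0 − 1.4 − 8.1 − 6.3 − 6.5 + 6.6) / 6 = -2.7833%
Σ(R_i − R̄_i)(R_m − R̄_m) = 227.3767  ⇒  Cov = 227.3767 / 6 = 37.8961
Σ(R_m − R̄_m)² = 147.5883  ⇒  Var(R_m) = 147.5883 / 6 = 24.5981
β = Cov / Var(R_m) = 37.8961 / 24.5981 = 1.5406
E(R) = R_f + β × MRP = 2.13% + 1.5406 × 3.24% = 7.12%

7.12%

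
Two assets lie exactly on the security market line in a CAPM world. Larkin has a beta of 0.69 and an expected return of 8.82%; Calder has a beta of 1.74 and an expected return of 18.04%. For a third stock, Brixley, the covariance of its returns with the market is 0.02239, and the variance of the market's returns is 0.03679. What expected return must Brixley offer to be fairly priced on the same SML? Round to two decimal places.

MRP = (18.04% − 8.82%) / (1.74 − 0.69) = 8.7810%
R_f = 8.82% − 0.69 × 8.7810% = 2.7611%
β_Brixley = Cov / Var(R_m) = 0.02239 / 0.03679 = 0.6086
E(R_Brixley) = R_f + β × MRP = 2.7611% + 0.6086 × 8.7810% = 8.11%

8.11%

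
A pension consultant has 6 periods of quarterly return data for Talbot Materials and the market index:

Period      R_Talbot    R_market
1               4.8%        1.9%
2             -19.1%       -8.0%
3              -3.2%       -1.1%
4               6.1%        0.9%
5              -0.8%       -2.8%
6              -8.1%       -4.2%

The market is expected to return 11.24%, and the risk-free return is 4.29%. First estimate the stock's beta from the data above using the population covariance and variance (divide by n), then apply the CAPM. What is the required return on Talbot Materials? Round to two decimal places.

Mean R_i = (4.8 − 19.1 − 3.2 + 6.1 − 0.8 − 8.1) / 6 = -3.3833%
Mean R_m = (1.9 − 8.0 − 1.1 + 0.9 − 2.8 − 4.2) / 6 = -2.2167%
Σ(R_i − R̄_i)(R_m − R̄_m) = 162.1917  ⇒  Cov = 162.1917 / 6 = 27.0320
Σ(R_m − R̄_m)² = 65.6283  ⇒  Var(R_m) = 65.6283 / 6 = 10.9381
β = Cov / Var(R_m) = 27.0320 / 10.9381 = 2.4714
MRP = 11.24% − 4.29% = 6.95%
E(R) = R_f + β × MRP = 4.29% + 2.4714 × 6.95% = 21.47%

21.47%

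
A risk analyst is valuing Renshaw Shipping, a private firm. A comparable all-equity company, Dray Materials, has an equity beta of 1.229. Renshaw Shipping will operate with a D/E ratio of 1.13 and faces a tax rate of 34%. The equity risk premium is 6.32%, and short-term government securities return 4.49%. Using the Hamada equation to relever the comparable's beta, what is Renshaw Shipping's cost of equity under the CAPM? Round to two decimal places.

18.05%

β_L = β_U × [1 + (1 − t)(D/E)] = 1.229 × [1 + (1 − 0.34) × 1.13]
    = 1.229 × [1 + 0.66 × 1.13] = 1.229 × 1.7458 = 2.1456
E(R) = R_f + β_L × MRP = 4.49% + 2.1456 × 6.32% = 18.05%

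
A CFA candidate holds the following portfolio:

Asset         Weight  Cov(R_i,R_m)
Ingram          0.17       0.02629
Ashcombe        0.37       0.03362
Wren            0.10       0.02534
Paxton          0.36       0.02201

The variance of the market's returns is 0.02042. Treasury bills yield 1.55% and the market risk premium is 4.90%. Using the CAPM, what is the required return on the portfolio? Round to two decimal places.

8.12%

β_Ingram = 0.02629 / 0.02042 = 1.2875
β_Ashcombe = 0.03362 / 0.02042 = 1.6464
β_Wren = 0.02534 / 0.02042 = 1.2409
β_Paxton = 0.02201 / 0.02042 = 1.0779
β_P = Σ w_i β_i = 0.17×1.2875 + 0.37×1.6464 + 0.10×1.2409 + 0.36×1.0779 = 1.3402
E(R_P) = R_f + β_P × MRP = 1.55% + 1.3402 × 4.90% = 8.12%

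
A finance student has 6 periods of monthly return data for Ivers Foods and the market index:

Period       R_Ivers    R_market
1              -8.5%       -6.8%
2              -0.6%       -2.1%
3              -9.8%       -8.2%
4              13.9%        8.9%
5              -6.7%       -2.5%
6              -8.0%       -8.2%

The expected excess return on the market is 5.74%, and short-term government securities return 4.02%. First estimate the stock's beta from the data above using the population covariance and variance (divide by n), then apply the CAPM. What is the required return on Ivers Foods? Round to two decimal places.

11.73%

Mean R_i = (-8.5 − 0.6 − 9.8 + 13.9 − 6.7 − 8.0) / 6 = -3.2833%
Mean R_m = (-6.8 − 2.1 − 8.2 + 8.9 − 2.5 − 8.2) / 6 = -3.1500%
Σ(R_i − R̄_i)(R_m − R̄_m) = 283.4250  ⇒  Cov = 283.4250 / 6 = 47.2375
Σ(R_m − R̄_m)² = 211.0550  ⇒  Var(R_m) = 211.0550 / 6 = 35.1758
β = Cov / Var(R_m) = 47.2375 / 35.1758 = 1.3429
E(R) = R_f + β × MRP = 4.02% + 1.3429 × 5.74% = 11.73%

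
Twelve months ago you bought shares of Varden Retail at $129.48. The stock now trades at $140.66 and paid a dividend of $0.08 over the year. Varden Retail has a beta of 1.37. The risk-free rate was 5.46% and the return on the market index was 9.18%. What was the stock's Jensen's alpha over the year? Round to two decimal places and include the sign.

-1.86%

Realised HPR = (P1 + D1 − P0) / P0 = (140.66 + 0.08 − 129.48) / 129.48 = 11.26 / 129.48 = 8.6963%
MRP = 9.18% − 5.46% = 3.72%
CAPM required = R_f + β·MRP = 5.46% + 1.37 × 3.72% = 10.5564%
α = realised − required = 8.6963% − 10.5564% = -1.86%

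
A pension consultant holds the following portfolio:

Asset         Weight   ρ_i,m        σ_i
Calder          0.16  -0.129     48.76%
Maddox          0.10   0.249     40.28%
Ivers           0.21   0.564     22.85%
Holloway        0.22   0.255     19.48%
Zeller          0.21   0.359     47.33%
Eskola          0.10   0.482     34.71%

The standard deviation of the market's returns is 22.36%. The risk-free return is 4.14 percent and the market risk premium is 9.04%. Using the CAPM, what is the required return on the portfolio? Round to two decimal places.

β_Calder = -0.129 × 48.76% / 22.36% = -0.2813
β_Maddox = 0.249 × 40.28% / 22.36% = 0.4486
β_Ivers = 0.564 × 22.85% / 22.36% = 0.5764
β_Holloway = 0.255 × 19.48% / 22.36% = 0.2222
β_Zeller = 0.359 × 47.33% / 22.36% = 0.7599
β_Eskola = 0.482 × 34.71% / 22.36% = 0.7482
β_P = Σ w_i β_i = 0.16×-0.2813 + 0.10×0.4486 + 0.21×0.5764 + 0.22×0.2222 + 0.21×0.7599 + 0.10×0.7482 = 0.4042
E(R_P) = R_f + β_P × MRP = 4.14% + 0.4042 × 9.04% = 7.79%

7.79%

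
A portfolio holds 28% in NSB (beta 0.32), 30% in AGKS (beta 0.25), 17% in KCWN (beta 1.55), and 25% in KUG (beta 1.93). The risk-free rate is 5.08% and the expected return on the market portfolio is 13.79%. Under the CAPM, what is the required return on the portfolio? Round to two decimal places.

β_P = Σ w_i β_i = 0.28×0.32 + 0.30×0.25 + 0.17×1.55 + 0.25×1.93 = 0.9106
MRP = 13.79% − 5.08% = 8.71%
E(R_P) = R_f + β_P × MRP = 5.08% + 0.9106 × 8.71% = 13.01%

13.01%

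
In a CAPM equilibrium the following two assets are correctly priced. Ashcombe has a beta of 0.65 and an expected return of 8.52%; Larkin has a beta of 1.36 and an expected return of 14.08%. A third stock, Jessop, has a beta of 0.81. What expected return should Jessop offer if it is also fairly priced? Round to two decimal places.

9.77%

MRP (SML slope) = (14.08% − 8.52%) / (1.36 − 0.65) = 5.56% / 0.71 = 7.8310%
R_f (intercept) = 8.52% − 0.65 × 7.8310% = 3.4299%
E(R_Jessop) = R_f + β × MRP = 3.4299% + 0.81 × 7.8310% = 9.77%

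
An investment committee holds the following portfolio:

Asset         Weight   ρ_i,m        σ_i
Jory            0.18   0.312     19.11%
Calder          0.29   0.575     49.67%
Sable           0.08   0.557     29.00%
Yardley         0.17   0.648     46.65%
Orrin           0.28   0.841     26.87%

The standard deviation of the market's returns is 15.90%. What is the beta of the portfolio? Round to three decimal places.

β_Jory = 0.312 × 19.11% / 15.90% = 0.3750
β_Calder = 0.575 × 49.67% / 15.90% = 1.7962
β_Sable = 0.557 × 29.00% / 15.90% = 1.0159
β_Yardley = 0.648 × 46.65% / 15.90% = 1.9012
β_Orrin = 0.841 × 26.87% / 15.90% = 1.4212
β_P = Σ w_i β_i = 0.18×0.3750 + 0.29×1.7962 + 0.08×1.0159 + 0.17×1.9012 + 0.28×1.4212 = 1.3908

1.391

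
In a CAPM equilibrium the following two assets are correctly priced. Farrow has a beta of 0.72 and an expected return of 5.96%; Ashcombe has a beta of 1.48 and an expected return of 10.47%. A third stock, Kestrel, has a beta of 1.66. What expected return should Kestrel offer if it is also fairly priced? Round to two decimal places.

MRP (SML slope) = (10.47% − 5.96%) / (1.48 − 0.72) = 4.51% / 0.76 = 5.9342%
R_f (intercept) = 5.96% − 0.72 × 5.9342% = 1.6874%
E(R_Kestrel) = R_f + β × MRP = 1.6874% + 1.66 × 5.9342% = 11.54%

11.54%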